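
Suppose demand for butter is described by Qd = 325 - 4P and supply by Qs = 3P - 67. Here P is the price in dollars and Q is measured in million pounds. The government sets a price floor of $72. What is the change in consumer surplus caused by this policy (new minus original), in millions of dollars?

-1104

In a free market, 325 - 4P = 3P - 67 gives the equilibrium P* = 56, Q* = 101.
Because the floor (72) lies above the market-clearing price, it is binding.
At P = 72: Qd = 325 - 4·72 = 37 and Qs = 3·72 - 67 = 149.
Consumer surplus without the control is ½ · (81.25 - 56) · 101 = 1275.125.
With the floor, consumers buy 37 units at 72, so CS = ½ · (81.25 - 72) · 37 = 171.125.
Change in consumer surplus = 171.125 - 1275.125 = -1104.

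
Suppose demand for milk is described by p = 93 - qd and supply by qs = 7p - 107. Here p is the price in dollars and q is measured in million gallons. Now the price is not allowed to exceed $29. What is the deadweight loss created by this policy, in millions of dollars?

Rearranging demand gives qd = 93 - p. In a free market, 93 - p = 7p - 107 gives the equilibrium p* = 25, q* = 68.
The ceiling of 29 is above the equilibrium price 25, so it is not binding; the market clears at p* = 25, q* = 68.
Since the control does not bind, no trades are prevented and deadweight loss is zero.

0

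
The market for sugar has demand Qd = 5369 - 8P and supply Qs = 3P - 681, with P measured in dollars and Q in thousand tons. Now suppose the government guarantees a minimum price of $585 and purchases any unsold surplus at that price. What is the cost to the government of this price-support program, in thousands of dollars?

Setting quantity demanded equal to quantity supplied, 5369 - 8P = 3P - 681, gives P* = 550 and Q* = 969.
Since 585 > 550, the floor is binding.
At P = 585: Qd = 5369 - 8·585 = 689 and Qs = 3·585 - 681 = 1074.
Surplus = Qs - Qd = 385.
Government expenditure = surplus × support price = 385 × 585 = 225225.

225225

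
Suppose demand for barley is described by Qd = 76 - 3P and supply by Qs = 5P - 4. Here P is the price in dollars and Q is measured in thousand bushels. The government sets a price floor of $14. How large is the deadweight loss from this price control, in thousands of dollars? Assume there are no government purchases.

38.4

In a free market, 76 - 3P = 5P - 4 gives the equilibrium P* = 10, Q* = 46.
Because the floor (14) lies above the market-clearing price, it is binding.
At P = 14: Qd = 76 - 3·14 = 34 and Qs = 5·14 - 4 = 66.
Quantity traded falls to 34. At Q = 34 the demand price is (76 - 34)/3 = 14 and the supply price is (4 + 34)/5 = 7.6.
Deadweight loss = ½ · (14 - 7.6) · (46 - 34) = ½ · 6.4 · 12 = 38.4.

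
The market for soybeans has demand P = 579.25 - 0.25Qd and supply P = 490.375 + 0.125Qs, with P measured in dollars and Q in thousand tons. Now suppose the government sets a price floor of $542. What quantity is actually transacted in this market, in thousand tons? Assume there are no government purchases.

Rearranging demand gives Qd = 2317 - 4P; rearranging supply gives Qs = 8P - 3923. In a free market, 2317 - 4P = 8P - 3923 gives the equilibrium P* = 520, Q* = 237.
Since 542 > 520, the floor is binding.
At P = 542: Qd = 2317 - 4·542 = 149 and Qs = 8·542 - 3923 = 413.
The quantity actually transacted is the short side, demand: 149.

149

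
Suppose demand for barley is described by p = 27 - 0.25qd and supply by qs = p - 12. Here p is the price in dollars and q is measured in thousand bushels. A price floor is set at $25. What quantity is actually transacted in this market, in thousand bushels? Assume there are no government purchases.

Rearranging demand gives qd = 108 - 4p. Without the control the market clears where 108 - 4p = p - 12, i.e. p* = 24 and q* = 12.
The floor of 25 is above the equilibrium price 24, so it binds.
At p = 25: qd = 108 - 4·25 = 8 and qs = 25 - 12 = 13.
The quantity actually transacted is the short side, demand: 8.

8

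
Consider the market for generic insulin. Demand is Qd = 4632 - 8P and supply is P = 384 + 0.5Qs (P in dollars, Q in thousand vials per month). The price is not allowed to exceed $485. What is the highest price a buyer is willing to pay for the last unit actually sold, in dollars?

Rearranging supply gives Qs = 2P - 768. In a free market, 4632 - 8P = 2P - 768 gives the equilibrium P* = 540, Q* = 312.
Because the ceiling (485) lies below the market-clearing price, it is binding.
At P = 485: Qd = 4632 - 8·485 = 752 and Qs = 2·485 - 768 = 202.
Only 202 units reach the market. On the demand curve, the marginal buyer's willingness to pay at Q = 202 is (4632 - 202)/8 = 553.75.

553.75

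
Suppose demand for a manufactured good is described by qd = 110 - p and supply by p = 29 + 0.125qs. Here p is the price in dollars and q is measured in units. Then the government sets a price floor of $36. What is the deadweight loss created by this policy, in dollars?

0

Rearranging supply gives qs = 8p - 232. Equilibrium: 110 - p = 8p - 232, so 342 = 9p and p* = 38, q* = 72.
Since 36 is below p* = 38, the floor does not bind and the free-market outcome prevails.
Since the control does not bind, no trades are prevented and deadweight loss is zero.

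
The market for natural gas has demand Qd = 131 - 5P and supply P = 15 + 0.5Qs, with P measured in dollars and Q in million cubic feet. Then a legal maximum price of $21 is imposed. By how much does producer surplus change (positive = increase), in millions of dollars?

Rearranging supply gives Qs = 2P - 30. Setting quantity demanded equal to quantity supplied, 131 - 5P = 2P - 30, gives P* = 23 and Q* = 16.
The ceiling of 21 is below the equilibrium price 23, so it binds.
At P = 21: Qd = 131 - 5·21 = 26 and Qs = 2·21 - 30 = 12.
Producer surplus without the control is ½ · (23 - 15) · 16 = 64.
With the ceiling, producers sell 12 units at 21, so PS = ½ · (21 - 15) · 12 = 36.
Change in producer surplus = 36 - 64 = -28.

-28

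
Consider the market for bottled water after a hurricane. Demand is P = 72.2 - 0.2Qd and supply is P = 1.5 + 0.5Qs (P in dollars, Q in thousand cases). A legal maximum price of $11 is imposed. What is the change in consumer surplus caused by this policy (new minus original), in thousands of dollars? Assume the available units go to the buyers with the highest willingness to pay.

Rearranging demand gives Qd = 361 - 5P; rearranging supply gives Qs = 2P - 3. Equilibrium: 361 - 5P = 2P - 3, so 364 = 7P and P* = 52, Q* = 101.
Since 11 < 52, the ceiling is binding.
At P = 11: Qd = 361 - 5·11 = 306 and Qs = 2·11 - 3 = 19.
Consumer surplus without the control is ½ · (72.2 - 52) · 101 = 1020.1.
With the ceiling, 19 units are sold at 11 (assume they go to the highest-value buyers). The demand price at Q = 19 is 68.4, so CS = ½ · [(72.2 - 11) + (68.4 - 11)] · 19 = 1126.7.
Change in consumer surplus = 1126.7 - 1020.1 = 106.6.

106.6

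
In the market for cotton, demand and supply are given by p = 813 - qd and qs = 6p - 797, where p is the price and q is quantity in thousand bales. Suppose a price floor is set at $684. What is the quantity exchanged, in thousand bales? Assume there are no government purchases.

Rearranging demand gives qd = 813 - p. Without the control the market clears where 813 - p = 6p - 797, i.e. p* = 230 and q* = 583.
Because the floor (684) lies above the market-clearing price, it is binding.
At p = 684: qd = 813 - 684 = 129 and qs = 6·684 - 797 = 3307.
The quantity actually transacted is the short side, demand: 129.

129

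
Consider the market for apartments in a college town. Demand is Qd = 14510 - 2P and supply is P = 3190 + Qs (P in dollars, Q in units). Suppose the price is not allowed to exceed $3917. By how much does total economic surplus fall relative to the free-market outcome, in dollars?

2949216.75

Rearranging supply gives Qs = P - 3190. Without the control the market clears where 14510 - 2P = P - 3190, i.e. P* = 5900 and Q* = 2710.
Because the ceiling (3917) lies below the market-clearing price, it is binding.
At P = 3917: Qd = 14510 - 2·3917 = 6676 and Qs = 3917 - 3190 = 727.
Quantity traded falls to 727. At Q = 727 the demand price is (14510 - 727)/2 = 6891.5 and the supply price is 3190 + 727 = 3917.
Deadweight loss = ½ · (6891.5 - 3917) · (2710 - 727) = ½ · 2974.5 · 1983 = 2949216.75.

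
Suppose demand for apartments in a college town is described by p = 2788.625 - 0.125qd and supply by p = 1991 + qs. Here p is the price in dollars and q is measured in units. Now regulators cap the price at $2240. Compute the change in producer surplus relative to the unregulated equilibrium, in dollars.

-220340

Rearranging demand gives qd = 22309 - 8p; rearranging supply gives qs = p - 1991. Equilibrium: 22309 - 8p = p - 1991, so 24300 = 9p and p* = 2700, q* = 709.
Since 2240 < 2700, the ceiling is binding.
At p = 2240: qd = 22309 - 8·2240 = 4389 and qs = 2240 - 1991 = 249.
Producer surplus without the control is ½ · (2700 - 1991) · 709 = 251340.5.
With the ceiling, producers sell 249 units at 2240, so PS = ½ · (2240 - 1991) · 249 = 31000.5.
Change in producer surplus = 31000.5 - 251340.5 = -220340.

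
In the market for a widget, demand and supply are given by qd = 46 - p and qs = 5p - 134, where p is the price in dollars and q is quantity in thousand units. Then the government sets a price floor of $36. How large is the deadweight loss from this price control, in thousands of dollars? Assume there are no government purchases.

21.6

Without the control the market clears where 46 - p = 5p - 134, i.e. p* = 30 and q* = 16.
The floor of 36 is above the equilibrium price 30, so it binds.
At p = 36: qd = 46 - 36 = 10 and qs = 5·36 - 134 = 46.
Quantity traded falls to 10. At q = 10 the demand price is 46 - 10 = 36 and the supply price is (134 + 10)/5 = 28.8.
Deadweight loss = ½ · (36 - 28.8) · (16 - 10) = ½ · 7.2 · 6 = 21.6.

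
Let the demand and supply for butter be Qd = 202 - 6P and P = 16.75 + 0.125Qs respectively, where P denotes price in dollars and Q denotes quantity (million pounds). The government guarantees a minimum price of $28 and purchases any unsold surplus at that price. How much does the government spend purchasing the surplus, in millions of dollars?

1568

Rearranging supply gives Qs = 8P - 134. In a free market, 202 - 6P = 8P - 134 gives the equilibrium P* = 24, Q* = 58.
Because the floor (28) lies above the market-clearing price, it is binding.
At P = 28: Qd = 202 - 6·28 = 34 and Qs = 8·28 - 134 = 90.
Surplus = Qs - Qd = 56.
Government expenditure = surplus × support price = 56 × 28 = 1568.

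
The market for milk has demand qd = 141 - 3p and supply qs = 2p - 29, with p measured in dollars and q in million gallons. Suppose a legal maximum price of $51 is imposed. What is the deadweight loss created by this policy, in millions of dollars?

0

Setting quantity demanded equal to quantity supplied, 141 - 3p = 2p - 29, gives p* = 34 and q* = 39.
Since 51 is above p* = 34, the ceiling does not bind and the free-market outcome prevails.
Since the control does not bind, no trades are prevented and deadweight loss is zero.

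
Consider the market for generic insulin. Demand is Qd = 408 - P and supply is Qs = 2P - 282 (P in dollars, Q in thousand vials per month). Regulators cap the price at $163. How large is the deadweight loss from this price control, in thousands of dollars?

In a free market, 408 - P = 2P - 282 gives the equilibrium P* = 230, Q* = 178.
The ceiling of 163 is below the equilibrium price 230, so it binds.
At P = 163: Qd = 408 - 163 = 245 and Qs = 2·163 - 282 = 44.
Quantity traded falls to 44. At Q = 44 the demand price is 408 - 44 = 364 and the supply price is (282 + 44)/2 = 163.
Deadweight loss = ½ · (364 - 163) · (178 - 44) = ½ · 201 · 134 = 13467.

13467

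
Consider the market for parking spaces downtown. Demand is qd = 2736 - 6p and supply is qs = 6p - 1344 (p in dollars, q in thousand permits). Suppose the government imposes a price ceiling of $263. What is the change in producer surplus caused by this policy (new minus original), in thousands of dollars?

-35805

In a free market, 2736 - 6p = 6p - 1344 gives the equilibrium p* = 340, q* = 696.
Because the ceiling (263) lies below the market-clearing price, it is binding.
At p = 263: qd = 2736 - 6·263 = 1158 and qs = 6·263 - 1344 = 234.
Producer surplus without the control is ½ · (340 - 224) · 696 = 40368.
With the ceiling, producers sell 234 units at 263, so PS = ½ · (263 - 224) · 234 = 4563.
Change in producer surplus = 4563 - 40368 = -35805.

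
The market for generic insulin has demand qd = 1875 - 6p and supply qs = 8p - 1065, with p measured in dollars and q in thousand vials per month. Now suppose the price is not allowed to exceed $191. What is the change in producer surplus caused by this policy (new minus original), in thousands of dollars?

-10241

Setting quantity demanded equal to quantity supplied, 1875 - 6p = 8p - 1065, gives p* = 210 and q* = 615.
The ceiling of 191 is below the equilibrium price 210, so it binds.
At p = 191: qd = 1875 - 6·191 = 729 and qs = 8·191 - 1065 = 463.
Producer surplus without the control is ½ · (210 - 133.125) · 615 = 23639.0625.
With the ceiling, producers sell 463 units at 191, so PS = ½ · (191 - 133.125) · 463 = 13398.0625.
Change in producer surplus = 13398.0625 - 23639.0625 = -10241.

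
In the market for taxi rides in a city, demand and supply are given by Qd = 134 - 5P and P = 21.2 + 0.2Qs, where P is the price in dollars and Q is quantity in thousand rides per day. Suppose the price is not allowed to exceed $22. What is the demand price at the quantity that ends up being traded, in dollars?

Rearranging supply gives Qs = 5P - 106. Equilibrium: 134 - 5P = 5P - 106, so 240 = 10P and P* = 24, Q* = 14.
Because the ceiling (22) lies below the market-clearing price, it is binding.
At P = 22: Qd = 134 - 5·22 = 24 and Qs = 5·22 - 106 = 4.
Only 4 units reach the market. On the demand curve, the marginal buyer's willingness to pay at Q = 4 is (134 - 4)/5 = 26.

26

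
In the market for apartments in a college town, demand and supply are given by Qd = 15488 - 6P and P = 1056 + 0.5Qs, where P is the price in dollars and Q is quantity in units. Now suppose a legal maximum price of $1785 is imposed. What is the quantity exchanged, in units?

Rearranging supply gives Qs = 2P - 2112. Without the control the market clears where 15488 - 6P = 2P - 2112, i.e. P* = 2200 and Q* = 2288.
Since 1785 < 2200, the ceiling is binding.
At P = 1785: Qd = 15488 - 6·1785 = 4778 and Qs = 2·1785 - 2112 = 1458.
The quantity actually transacted is the short side, supply: 1458.

1458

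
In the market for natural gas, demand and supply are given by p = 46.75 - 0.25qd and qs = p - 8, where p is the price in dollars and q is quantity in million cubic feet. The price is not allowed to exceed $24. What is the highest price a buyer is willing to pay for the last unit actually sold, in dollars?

42.75

Rearranging demand gives qd = 187 - 4p. In a free market, 187 - 4p = p - 8 gives the equilibrium p* = 39, q* = 31.
Because the ceiling (24) lies below the market-clearing price, it is binding.
At p = 24: qd = 187 - 4·24 = 91 and qs = 24 - 8 = 16.
Only 16 units reach the market. On the demand curve, the marginal buyer's willingness to pay at q = 16 is (187 - 16)/4 = 42.75.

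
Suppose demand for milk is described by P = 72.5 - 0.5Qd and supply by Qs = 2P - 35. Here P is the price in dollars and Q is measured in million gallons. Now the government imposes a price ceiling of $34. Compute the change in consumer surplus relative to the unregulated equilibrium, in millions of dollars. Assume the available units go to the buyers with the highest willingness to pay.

242

Rearranging demand gives Qd = 145 - 2P. In a free market, 145 - 2P = 2P - 35 gives the equilibrium P* = 45, Q* = 55.
The ceiling of 34 is below the equilibrium price 45, so it binds.
At P = 34: Qd = 145 - 2·34 = 77 and Qs = 2·34 - 35 = 33.
Consumer surplus without the control is ½ · (72.5 - 45) · 55 = 756.25.
With the ceiling, 33 units are sold at 34 (assume they go to the highest-value buyers). The demand price at Q = 33 is 56, so CS = ½ · [(72.5 - 34) + (56 - 34)] · 33 = 998.25.
Change in consumer surplus = 998.25 - 756.25 = 242.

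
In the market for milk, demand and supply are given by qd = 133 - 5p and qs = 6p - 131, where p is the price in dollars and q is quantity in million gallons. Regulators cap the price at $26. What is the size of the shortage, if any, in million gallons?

Equilibrium: 133 - 5p = 6p - 131, so 264 = 11p and p* = 24, q* = 13.
The ceiling of 26 is above the equilibrium price 24, so it is not binding; the market clears at p* = 24, q* = 13.
Since the control does not bind, there is no shortage.

0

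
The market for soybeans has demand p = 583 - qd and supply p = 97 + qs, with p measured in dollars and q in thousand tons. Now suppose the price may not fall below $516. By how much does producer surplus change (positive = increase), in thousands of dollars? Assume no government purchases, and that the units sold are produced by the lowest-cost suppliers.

-3696

Rearranging demand gives qd = 583 - p; rearranging supply gives qs = p - 97. Setting quantity demanded equal to quantity supplied, 583 - p = p - 97, gives p* = 340 and q* = 243.
The floor of 516 is above the equilibrium price 340, so it binds.
At p = 516: qd = 583 - 516 = 67 and qs = 516 - 97 = 419.
Producer surplus without the control is ½ · (340 - 97) · 243 = 29524.5.
With the floor, 67 units are sold at 516. The supply price at q = 67 is 164, so PS = ½ · [(516 - 97) + (516 - 164)] · 67 = 25828.5.
Change in producer surplus = 25828.5 - 29524.5 = -3696.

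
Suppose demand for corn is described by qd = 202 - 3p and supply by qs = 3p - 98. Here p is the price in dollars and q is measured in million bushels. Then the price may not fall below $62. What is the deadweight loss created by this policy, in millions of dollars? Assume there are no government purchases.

Without the control the market clears where 202 - 3p = 3p - 98, i.e. p* = 50 and q* = 52.
The floor of 62 is above the equilibrium price 50, so it binds.
At p = 62: qd = 202 - 3·62 = 16 and qs = 3·62 - 98 = 88.
Quantity traded falls to 16. At q = 16 the demand price is (202 - 16)/3 = 62 and the supply price is (98 + 16)/3 = 38.
Deadweight loss = ½ · (62 - 38) · (52 - 16) = ½ · 24 · 36 = 432.

432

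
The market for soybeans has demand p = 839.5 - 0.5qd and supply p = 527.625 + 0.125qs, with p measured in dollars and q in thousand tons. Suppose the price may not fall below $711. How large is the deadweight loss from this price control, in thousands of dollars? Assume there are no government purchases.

Rearranging demand gives qd = 1679 - 2p; rearranging supply gives qs = 8p - 4221. In a free market, 1679 - 2p = 8p - 4221 gives the equilibrium p* = 590, q* = 499.
The floor of 711 is above the equilibrium price 590, so it binds.
At p = 711: qd = 1679 - 2·711 = 257 and qs = 8·711 - 4221 = 1467.
Quantity traded falls to 257. At q = 257 the demand price is (1679 - 257)/2 = 711 and the supply price is (4221 + 257)/8 = 559.75.
Deadweight loss = ½ · (711 - 559.75) · (499 - 257) = ½ · 151.25 · 242 = 18301.25.

18301.25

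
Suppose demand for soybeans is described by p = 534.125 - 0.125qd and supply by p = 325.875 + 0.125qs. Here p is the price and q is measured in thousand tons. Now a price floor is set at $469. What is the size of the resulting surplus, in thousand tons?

Rearranging demand gives qd = 4273 - 8p; rearranging supply gives qs = 8p - 2607. Equilibrium: 4273 - 8p = 8p - 2607, so 6880 = 16p and p* = 430, q* = 833.
Since 469 > 430, the floor is binding.
At p = 469: qd = 4273 - 8·469 = 521 and qs = 8·469 - 2607 = 1145.
Surplus = qs - qd = 1145 - 521 = 624.

624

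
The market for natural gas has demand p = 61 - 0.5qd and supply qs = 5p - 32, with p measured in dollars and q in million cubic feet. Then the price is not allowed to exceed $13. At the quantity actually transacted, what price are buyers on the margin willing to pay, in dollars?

44.5

Rearranging demand gives qd = 122 - 2p. Equilibrium: 122 - 2p = 5p - 32, so 154 = 7p and p* = 22, q* = 78.
The ceiling of 13 is below the equilibrium price 22, so it binds.
At p = 13: qd = 122 - 2·13 = 96 and qs = 5·13 - 32 = 33.
Only 33 units reach the market. On the demand curve, the marginal buyer's willingness to pay at q = 33 is (122 - 33)/2 = 44.5.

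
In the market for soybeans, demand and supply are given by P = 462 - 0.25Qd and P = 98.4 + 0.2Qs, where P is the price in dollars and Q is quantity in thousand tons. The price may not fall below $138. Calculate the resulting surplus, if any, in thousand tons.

Rearranging demand gives Qd = 1848 - 4P; rearranging supply gives Qs = 5P - 492. Equilibrium: 1848 - 4P = 5P - 492, so 2340 = 9P and P* = 260, Q* = 808.
Since 138 is below P* = 260, the floor does not bind and the free-market outcome prevails.
Since the control does not bind, there is no surplus.

0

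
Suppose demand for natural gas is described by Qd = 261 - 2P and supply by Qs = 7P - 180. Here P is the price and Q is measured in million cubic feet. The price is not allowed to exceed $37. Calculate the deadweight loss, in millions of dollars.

2268

Setting quantity demanded equal to quantity supplied, 261 - 2P = 7P - 180, gives P* = 49 and Q* = 163.
Since 37 < 49, the ceiling is binding.
At P = 37: Qd = 261 - 2·37 = 187 and Qs = 7·37 - 180 = 79.
Quantity traded falls to 79. At Q = 79 the demand price is (261 - 79)/2 = 91 and the supply price is (180 + 79)/7 = 37.
Deadweight loss = ½ · (91 - 37) · (163 - 79) = ½ · 54 · 84 = 2268.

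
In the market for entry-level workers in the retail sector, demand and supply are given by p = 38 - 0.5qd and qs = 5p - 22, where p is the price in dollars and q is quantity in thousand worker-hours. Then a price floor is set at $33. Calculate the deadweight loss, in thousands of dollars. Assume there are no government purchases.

Rearranging demand gives qd = 76 - 2p. In a free market, 76 - 2p = 5p - 22 gives the equilibrium p* = 14, q* = 48.
Because the floor (33) lies above the market-clearing price, it is binding.
At p = 33: qd = 76 - 2·33 = 10 and qs = 5·33 - 22 = 143.
Quantity traded falls to 10. At q = 10 the demand price is (76 - 10)/2 = 33 and the supply price is (22 + 10)/5 = 6.4.
Deadweight loss = ½ · (33 - 6.4) · (48 - 10) = ½ · 26.6 · 38 = 505.4.

505.4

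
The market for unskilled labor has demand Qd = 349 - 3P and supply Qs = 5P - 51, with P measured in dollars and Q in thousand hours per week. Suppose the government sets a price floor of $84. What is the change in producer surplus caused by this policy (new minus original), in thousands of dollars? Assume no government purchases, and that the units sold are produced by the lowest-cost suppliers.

Without the control the market clears where 349 - 3P = 5P - 51, i.e. P* = 50 and Q* = 199.
Because the floor (84) lies above the market-clearing price, it is binding.
At P = 84: Qd = 349 - 3·84 = 97 and Qs = 5·84 - 51 = 369.
Producer surplus without the control is ½ · (50 - 10.2) · 199 = 3960.1.
With the floor, 97 units are sold at 84. The supply price at Q = 97 is 29.6, so PS = ½ · [(84 - 10.2) + (84 - 29.6)] · 97 = 6217.7.
Change in producer surplus = 6217.7 - 3960.1 = 2257.6.

2257.6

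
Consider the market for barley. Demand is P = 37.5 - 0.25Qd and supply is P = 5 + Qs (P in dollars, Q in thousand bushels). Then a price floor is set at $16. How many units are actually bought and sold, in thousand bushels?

Rearranging demand gives Qd = 150 - 4P; rearranging supply gives Qs = P - 5. Setting quantity demanded equal to quantity supplied, 150 - 4P = P - 5, gives P* = 31 and Q* = 26.
Since 16 is below P* = 31, the floor does not bind and the free-market outcome prevails.

26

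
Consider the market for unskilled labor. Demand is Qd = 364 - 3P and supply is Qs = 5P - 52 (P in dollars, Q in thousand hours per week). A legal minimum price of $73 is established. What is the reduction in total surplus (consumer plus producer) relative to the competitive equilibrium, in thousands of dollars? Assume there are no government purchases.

1058.4

Equilibrium: 364 - 3P = 5P - 52, so 416 = 8P and P* = 52, Q* = 208.
Because the floor (73) lies above the market-clearing price, it is binding.
At P = 73: Qd = 364 - 3·73 = 145 and Qs = 5·73 - 52 = 313.
Quantity traded falls to 145. At Q = 145 the demand price is (364 - 145)/3 = 73 and the supply price is (52 + 145)/5 = 39.4.
Deadweight loss = ½ · (73 - 39.4) · (208 - 145) = ½ · 33.6 · 63 = 1058.4.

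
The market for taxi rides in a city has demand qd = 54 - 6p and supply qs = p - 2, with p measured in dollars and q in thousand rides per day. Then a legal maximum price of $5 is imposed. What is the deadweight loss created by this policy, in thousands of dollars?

5.25

Without the control the market clears where 54 - 6p = p - 2, i.e. p* = 8 and q* = 6.
Since 5 < 8, the ceiling is binding.
At p = 5: qd = 54 - 6·5 = 24 and qs = 5 - 2 = 3.
Quantity traded falls to 3. At q = 3 the demand price is (54 - 3)/6 = 8.5 and the supply price is 2 + 3 = 5.
Deadweight loss = ½ · (8.5 - 5) · (6 - 3) = ½ · 3.5 · 3 = 5.25.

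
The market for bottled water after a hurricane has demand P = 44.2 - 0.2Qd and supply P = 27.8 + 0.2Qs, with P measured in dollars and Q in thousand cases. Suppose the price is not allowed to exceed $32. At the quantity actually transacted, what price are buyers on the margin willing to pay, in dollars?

40

Rearranging demand gives Qd = 221 - 5P; rearranging supply gives Qs = 5P - 139. Equilibrium: 221 - 5P = 5P - 139, so 360 = 10P and P* = 36, Q* = 41.
Because the ceiling (32) lies below the market-clearing price, it is binding.
At P = 32: Qd = 221 - 5·32 = 61 and Qs = 5·32 - 139 = 21.
Only 21 units reach the market. On the demand curve, the marginal buyer's willingness to pay at Q = 21 is (221 - 21)/5 = 40.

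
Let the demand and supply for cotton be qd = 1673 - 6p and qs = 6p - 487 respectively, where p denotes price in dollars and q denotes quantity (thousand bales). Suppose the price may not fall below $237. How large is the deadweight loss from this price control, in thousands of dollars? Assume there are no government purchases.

In a free market, 1673 - 6p = 6p - 487 gives the equilibrium p* = 180, q* = 593.
Since 237 > 180, the floor is binding.
At p = 237: qd = 1673 - 6·237 = 251 and qs = 6·237 - 487 = 935.
Quantity traded falls to 251. At q = 251 the demand price is (1673 - 251)/6 = 237 and the supply price is (487 + 251)/6 = 123.
Deadweight loss = ½ · (237 - 123) · (593 - 251) = ½ · 114 · 342 = 19494.

19494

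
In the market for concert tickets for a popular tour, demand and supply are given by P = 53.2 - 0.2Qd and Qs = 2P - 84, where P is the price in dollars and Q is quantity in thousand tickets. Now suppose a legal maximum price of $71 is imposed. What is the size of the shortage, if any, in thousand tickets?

0

Rearranging demand gives Qd = 266 - 5P. Without the control the market clears where 266 - 5P = 2P - 84, i.e. P* = 50 and Q* = 16.
The ceiling of 71 is above the equilibrium price 50, so it is not binding; the market clears at P* = 50, Q* = 16.
Since the control does not bind, there is no shortage.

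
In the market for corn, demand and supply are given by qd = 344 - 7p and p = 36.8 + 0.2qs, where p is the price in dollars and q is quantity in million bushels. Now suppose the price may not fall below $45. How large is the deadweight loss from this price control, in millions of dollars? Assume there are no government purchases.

8.4

Rearranging supply gives qs = 5p - 184. Setting quantity demanded equal to quantity supplied, 344 - 7p = 5p - 184, gives p* = 44 and q* = 36.
Because the floor (45) lies above the market-clearing price, it is binding.
At p = 45: qd = 344 - 7·45 = 29 and qs = 5·45 - 184 = 41.
Quantity traded falls to 29. At q = 29 the demand price is (344 - 29)/7 = 45 and the supply price is (184 + 29)/5 = 42.6.
Deadweight loss = ½ · (45 - 42.6) · (36 - 29) = ½ · 2.4 · 7 = 8.4.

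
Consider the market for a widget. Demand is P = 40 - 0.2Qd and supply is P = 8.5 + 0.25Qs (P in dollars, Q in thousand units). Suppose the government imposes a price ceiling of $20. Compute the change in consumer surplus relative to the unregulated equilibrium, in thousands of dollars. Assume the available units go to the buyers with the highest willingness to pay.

218.4

Rearranging demand gives Qd = 200 - 5P; rearranging supply gives Qs = 4P - 34. Setting quantity demanded equal to quantity supplied, 200 - 5P = 4P - 34, gives P* = 26 and Q* = 70.
Since 20 < 26, the ceiling is binding.
At P = 20: Qd = 200 - 5·20 = 100 and Qs = 4·20 - 34 = 46.
Consumer surplus without the control is ½ · (40 - 26) · 70 = 490.
With the ceiling, 46 units are sold at 20 (assume they go to the highest-value buyers). The demand price at Q = 46 is 30.8, so CS = ½ · [(40 - 20) + (30.8 - 20)] · 46 = 708.4.
Change in consumer surplus = 708.4 - 490 = 218.4.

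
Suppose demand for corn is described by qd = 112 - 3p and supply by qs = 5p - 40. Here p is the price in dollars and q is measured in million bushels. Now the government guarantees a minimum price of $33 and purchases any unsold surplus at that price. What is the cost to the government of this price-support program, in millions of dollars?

3696

Equilibrium: 112 - 3p = 5p - 40, so 152 = 8p and p* = 19, q* = 55.
Since 33 > 19, the floor is binding.
At p = 33: qd = 112 - 3·33 = 13 and qs = 5·33 - 40 = 125.
Surplus = qs - qd = 112.
Government expenditure = surplus × support price = 112 × 33 = 3696.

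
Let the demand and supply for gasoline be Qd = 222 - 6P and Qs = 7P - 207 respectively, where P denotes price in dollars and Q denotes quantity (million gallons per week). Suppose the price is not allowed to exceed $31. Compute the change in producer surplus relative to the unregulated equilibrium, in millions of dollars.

Equilibrium: 222 - 6P = 7P - 207, so 429 = 13P and P* = 33, Q* = 24.
Since 31 < 33, the ceiling is binding.
At P = 31: Qd = 222 - 6·31 = 36 and Qs = 7·31 - 207 = 10.
Producer surplus without the control is ½ · (33 - 207/7) · 24 = 288/7.
With the ceiling, producers sell 10 units at 31, so PS = ½ · (31 - 207/7) · 10 = 50/7.
Change in producer surplus = 50/7 - 288/7 = -34.

-34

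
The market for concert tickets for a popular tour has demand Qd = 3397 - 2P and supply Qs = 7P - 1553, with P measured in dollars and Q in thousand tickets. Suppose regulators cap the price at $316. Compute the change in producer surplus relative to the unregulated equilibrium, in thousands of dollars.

Equilibrium: 3397 - 2P = 7P - 1553, so 4950 = 9P and P* = 550, Q* = 2297.
Since 316 < 550, the ceiling is binding.
At P = 316: Qd = 3397 - 2·316 = 2765 and Qs = 7·316 - 1553 = 659.
Producer surplus without the control is ½ · (550 - 1553/7) · 2297 = 5276209/14.
With the ceiling, producers sell 659 units at 316, so PS = ½ · (316 - 1553/7) · 659 = 434281/14.
Change in producer surplus = 434281/14 - 5276209/14 = -345852.

-345852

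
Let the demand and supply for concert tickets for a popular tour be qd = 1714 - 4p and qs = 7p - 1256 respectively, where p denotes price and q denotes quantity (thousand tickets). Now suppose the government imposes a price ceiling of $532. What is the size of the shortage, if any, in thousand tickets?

In a free market, 1714 - 4p = 7p - 1256 gives the equilibrium p* = 270, q* = 634.
Since 532 is above p* = 270, the ceiling does not bind and the free-market outcome prevails.
Since the control does not bind, there is no shortage.

0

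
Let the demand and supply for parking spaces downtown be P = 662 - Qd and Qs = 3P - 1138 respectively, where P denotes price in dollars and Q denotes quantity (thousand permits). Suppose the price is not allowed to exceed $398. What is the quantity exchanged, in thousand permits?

Rearranging demand gives Qd = 662 - P. Setting quantity demanded equal to quantity supplied, 662 - P = 3P - 1138, gives P* = 450 and Q* = 212.
Because the ceiling (398) lies below the market-clearing price, it is binding.
At P = 398: Qd = 662 - 398 = 264 and Qs = 3·398 - 1138 = 56.
The quantity actually transacted is the short side, supply: 56.

56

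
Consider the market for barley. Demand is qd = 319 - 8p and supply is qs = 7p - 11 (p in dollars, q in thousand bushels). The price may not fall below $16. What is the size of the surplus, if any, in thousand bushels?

Without the control the market clears where 319 - 8p = 7p - 11, i.e. p* = 22 and q* = 143.
The floor of 16 is below the equilibrium price 22, so it is not binding; the market clears at p* = 22, q* = 143.
Since the control does not bind, there is no surplus.

0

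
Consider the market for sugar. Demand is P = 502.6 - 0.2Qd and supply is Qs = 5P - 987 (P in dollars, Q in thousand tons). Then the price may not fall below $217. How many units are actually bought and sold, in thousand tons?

Rearranging demand gives Qd = 2513 - 5P. Without the control the market clears where 2513 - 5P = 5P - 987, i.e. P* = 350 and Q* = 763.
Since 217 is below P* = 350, the floor does not bind and the free-market outcome prevails.

763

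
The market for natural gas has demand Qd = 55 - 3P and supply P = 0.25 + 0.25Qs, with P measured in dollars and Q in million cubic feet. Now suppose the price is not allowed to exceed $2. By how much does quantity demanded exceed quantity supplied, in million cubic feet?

Rearranging supply gives Qs = 4P - 1. Setting quantity demanded equal to quantity supplied, 55 - 3P = 4P - 1, gives P* = 8 and Q* = 31.
Since 2 < 8, the ceiling is binding.
At P = 2: Qd = 55 - 3·2 = 49 and Qs = 4·2 - 1 = 7.
Shortage = Qd - Qs = 49 - 7 = 42.

42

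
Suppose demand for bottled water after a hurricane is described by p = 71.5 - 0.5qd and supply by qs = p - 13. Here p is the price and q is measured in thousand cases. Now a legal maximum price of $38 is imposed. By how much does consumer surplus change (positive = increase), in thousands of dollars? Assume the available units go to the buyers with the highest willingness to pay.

Rearranging demand gives qd = 143 - 2p. Without the control the market clears where 143 - 2p = p - 13, i.e. p* = 52 and q* = 39.
Because the ceiling (38) lies below the market-clearing price, it is binding.
At p = 38: qd = 143 - 2·38 = 67 and qs = 38 - 13 = 25.
Consumer surplus without the control is ½ · (71.5 - 52) · 39 = 380.25.
With the ceiling, 25 units are sold at 38 (assume they go to the highest-value buyers). The demand price at q = 25 is 59, so CS = ½ · [(71.5 - 38) + (59 - 38)] · 25 = 681.25.
Change in consumer surplus = 681.25 - 380.25 = 301.

301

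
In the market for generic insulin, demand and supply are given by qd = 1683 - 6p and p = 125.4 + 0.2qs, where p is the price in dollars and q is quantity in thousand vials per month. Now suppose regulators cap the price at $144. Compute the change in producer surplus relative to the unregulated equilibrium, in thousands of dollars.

Rearranging supply gives qs = 5p - 627. Without the control the market clears where 1683 - 6p = 5p - 627, i.e. p* = 210 and q* = 423.
The ceiling of 144 is below the equilibrium price 210, so it binds.
At p = 144: qd = 1683 - 6·144 = 819 and qs = 5·144 - 627 = 93.
Producer surplus without the control is ½ · (210 - 125.4) · 423 = 17892.9.
With the ceiling, producers sell 93 units at 144, so PS = ½ · (144 - 125.4) · 93 = 864.9.
Change in producer surplus = 864.9 - 17892.9 = -17028.

-17028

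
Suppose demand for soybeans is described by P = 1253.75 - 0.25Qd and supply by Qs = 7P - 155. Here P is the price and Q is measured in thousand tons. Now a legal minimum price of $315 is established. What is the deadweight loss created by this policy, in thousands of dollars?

Rearranging demand gives Qd = 5015 - 4P. Without the control the market clears where 5015 - 4P = 7P - 155, i.e. P* = 470 and Q* = 3135.
Since 315 is below P* = 470, the floor does not bind and the free-market outcome prevails.
Since the control does not bind, no trades are prevented and deadweight loss is zero.

0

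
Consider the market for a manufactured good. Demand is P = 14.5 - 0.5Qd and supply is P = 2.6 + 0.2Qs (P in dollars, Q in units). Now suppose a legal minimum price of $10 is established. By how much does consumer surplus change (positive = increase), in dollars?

Rearranging demand gives Qd = 29 - 2P; rearranging supply gives Qs = 5P - 13. Equilibrium: 29 - 2P = 5P - 13, so 42 = 7P and P* = 6, Q* = 17.
Since 10 > 6, the floor is binding.
At P = 10: Qd = 29 - 2·10 = 9 and Qs = 5·10 - 13 = 37.
Consumer surplus without the control is ½ · (14.5 - 6) · 17 = 72.25.
With the floor, consumers buy 9 units at 10, so CS = ½ · (14.5 - 10) · 9 = 20.25.
Change in consumer surplus = 20.25 - 72.25 = -52.

-52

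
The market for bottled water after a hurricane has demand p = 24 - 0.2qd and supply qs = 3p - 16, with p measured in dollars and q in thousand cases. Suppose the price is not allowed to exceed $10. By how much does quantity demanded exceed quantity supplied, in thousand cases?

56

Rearranging demand gives qd = 120 - 5p. Equilibrium: 120 - 5p = 3p - 16, so 136 = 8p and p* = 17, q* = 35.
The ceiling of 10 is below the equilibrium price 17, so it binds.
At p = 10: qd = 120 - 5·10 = 70 and qs = 3·10 - 16 = 14.
Shortage = qd - qs = 70 - 14 = 56.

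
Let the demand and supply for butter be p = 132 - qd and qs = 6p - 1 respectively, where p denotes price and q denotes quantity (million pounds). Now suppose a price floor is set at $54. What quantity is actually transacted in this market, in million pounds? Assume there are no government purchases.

78

Rearranging demand gives qd = 132 - p. Without the control the market clears where 132 - p = 6p - 1, i.e. p* = 19 and q* = 113.
The floor of 54 is above the equilibrium price 19, so it binds.
At p = 54: qd = 132 - 54 = 78 and qs = 6·54 - 1 = 323.
The quantity actually transacted is the short side, demand: 78.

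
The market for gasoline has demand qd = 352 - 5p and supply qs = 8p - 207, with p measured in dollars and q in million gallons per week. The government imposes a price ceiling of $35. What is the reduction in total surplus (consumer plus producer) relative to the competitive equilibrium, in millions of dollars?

665.6

In a free market, 352 - 5p = 8p - 207 gives the equilibrium p* = 43, q* = 137.
Since 35 < 43, the ceiling is binding.
At p = 35: qd = 352 - 5·35 = 177 and qs = 8·35 - 207 = 73.
Quantity traded falls to 73. At q = 73 the demand price is (352 - 73)/5 = 55.8 and the supply price is (207 + 73)/8 = 35.
Deadweight loss = ½ · (55.8 - 35) · (137 - 73) = ½ · 20.8 · 64 = 665.6.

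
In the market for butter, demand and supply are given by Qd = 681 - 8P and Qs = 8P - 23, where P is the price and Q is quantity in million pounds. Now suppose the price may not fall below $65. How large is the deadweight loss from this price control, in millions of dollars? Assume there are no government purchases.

Without the control the market clears where 681 - 8P = 8P - 23, i.e. P* = 44 and Q* = 329.
Because the floor (65) lies above the market-clearing price, it is binding.
At P = 65: Qd = 681 - 8·65 = 161 and Qs = 8·65 - 23 = 497.
Quantity traded falls to 161. At Q = 161 the demand price is (681 - 161)/8 = 65 and the supply price is (23 + 161)/8 = 23.
Deadweight loss = ½ · (65 - 23) · (329 - 161) = ½ · 42 · 168 = 3528.

3528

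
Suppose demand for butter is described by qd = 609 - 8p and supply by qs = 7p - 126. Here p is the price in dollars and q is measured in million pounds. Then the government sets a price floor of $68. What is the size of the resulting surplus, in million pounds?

285

Without the control the market clears where 609 - 8p = 7p - 126, i.e. p* = 49 and q* = 217.
Because the floor (68) lies above the market-clearing price, it is binding.
At p = 68: qd = 609 - 8·68 = 65 and qs = 7·68 - 126 = 350.
Surplus = qs - qd = 350 - 65 = 285.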